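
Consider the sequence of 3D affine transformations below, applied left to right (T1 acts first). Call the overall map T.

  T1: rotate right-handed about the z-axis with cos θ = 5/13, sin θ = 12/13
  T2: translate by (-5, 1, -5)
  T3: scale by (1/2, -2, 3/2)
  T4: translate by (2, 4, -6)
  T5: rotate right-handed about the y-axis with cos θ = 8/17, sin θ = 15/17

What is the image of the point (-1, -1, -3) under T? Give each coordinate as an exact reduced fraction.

T(p) = (-3534/221, 60/13, -1827/221)

T1 rotate right-handed about the z-axis with cos θ = 5/13, sin θ = 12/13: (-1, -1, -3) → (7/13, -17/13, -3)
T2 translate by (-5, 1, -5): (7/13, -17/13, -3) → (-58/13, -4/13, -8)
T3 scale by (1/2, -2, 3/2): (-58/13, -4/13, -8) → (-29/13, 8/13, -12)
T4 translate by (2, 4, -6): (-29/13, 8/13, -12) → (-3/13, 60/13, -18)
T5 rotate right-handed about the y-axis with cos θ = 8/17, sin θ = 15/17: (-3/13, 60/13, -18) → (-3534/221, 60/13, -1827/221)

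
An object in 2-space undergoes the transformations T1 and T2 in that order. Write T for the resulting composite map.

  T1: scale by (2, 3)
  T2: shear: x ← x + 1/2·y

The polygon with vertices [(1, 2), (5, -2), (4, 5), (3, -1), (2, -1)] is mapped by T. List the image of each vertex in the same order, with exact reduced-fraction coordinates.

image vertices: (5, 6), (7, -6), (31/2, 15), (9/2, -3), (5/2, -3)

T1 scale by (2, 3): (1, 2) → (2, 6); (5, -2) → (10, -6); (4, 5) → (8, 15); (3, -1) → (6, -3); (2, -1) → (4, -3)
T2 shear: x ← x + 1/2·y: (2, 6) → (5, 6); (10, -6) → (7, -6); (8, 15) → (31/2, 15); (6, -3) → (9/2, -3); (4, -3) → (5/2, -3)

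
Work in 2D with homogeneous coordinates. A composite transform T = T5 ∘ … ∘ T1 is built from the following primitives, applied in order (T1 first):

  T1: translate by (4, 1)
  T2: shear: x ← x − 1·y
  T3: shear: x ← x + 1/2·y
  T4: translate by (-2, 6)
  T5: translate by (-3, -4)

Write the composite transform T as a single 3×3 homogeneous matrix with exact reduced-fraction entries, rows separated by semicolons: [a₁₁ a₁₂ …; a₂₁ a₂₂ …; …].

T = [1 -1/2 -3/2; 0 1 3; 0 0 1]

T1 = [1 0 4; 0 1 1; 0 0 1]
T2·T1 = [1 -1 3; 0 1 1; 0 0 1]
T3·…·T1 = [1 -1/2 7/2; 0 1 1; 0 0 1]
T4·…·T1 = [1 -1/2 3/2; 0 1 7; 0 0 1]
T5·…·T1 = [1 -1/2 -3/2; 0 1 3; 0 0 1]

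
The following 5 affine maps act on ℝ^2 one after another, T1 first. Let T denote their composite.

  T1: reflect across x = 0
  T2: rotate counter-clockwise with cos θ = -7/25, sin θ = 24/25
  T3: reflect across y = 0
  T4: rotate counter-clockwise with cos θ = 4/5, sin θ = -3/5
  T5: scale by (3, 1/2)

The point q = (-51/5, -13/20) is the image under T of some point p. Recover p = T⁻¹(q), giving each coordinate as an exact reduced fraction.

T1 = [-1 0 0; 0 1 0; 0 0 1]
T2·T1 = [7/25 -24/25 0; -24/25 -7/25 0; 0 0 1]
T3·…·T1 = [7/25 -24/25 0; 24/25 7/25 0; 0 0 1]
T4·…·T1 = [4/5 -3/5 0; 3/5 4/5 0; 0 0 1]
T5·…·T1 = [12/5 -9/5 0; 3/10 2/5 0; 0 0 1]
det M = 3/2; M⁻¹ = [4/15 6/5 0; -1/5 8/5 0; 0 0 1]
M⁻¹ · (-51/5, -13/20)ᵀ = (-7/2, 1)ᵀ

p = (-7/2, 1)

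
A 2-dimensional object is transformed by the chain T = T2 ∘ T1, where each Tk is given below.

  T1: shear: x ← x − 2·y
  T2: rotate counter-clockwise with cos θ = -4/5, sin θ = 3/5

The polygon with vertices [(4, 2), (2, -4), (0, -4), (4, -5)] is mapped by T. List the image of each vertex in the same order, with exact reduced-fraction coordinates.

image vertices: (-6/5, -8/5), (-28/5, 46/5), (-4, 8), (-41/5, 62/5)

T1 shear: x ← x − 2·y: (4, 2) → (0, 2); (2, -4) → (10, -4); (0, -4) → (8, -4); (4, -5) → (14, -5)
T2 rotate counter-clockwise with cos θ = -4/5, sin θ = 3/5: (0, 2) → (-6/5, -8/5); (10, -4) → (-28/5, 46/5); (8, -4) → (-4, 8); (14, -5) → (-41/5, 62/5)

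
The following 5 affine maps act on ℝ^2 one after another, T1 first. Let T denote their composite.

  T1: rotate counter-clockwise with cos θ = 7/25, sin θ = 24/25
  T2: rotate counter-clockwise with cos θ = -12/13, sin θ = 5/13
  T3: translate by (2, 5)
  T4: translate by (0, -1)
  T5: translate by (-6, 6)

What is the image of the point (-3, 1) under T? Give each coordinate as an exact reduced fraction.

T1 rotate counter-clockwise with cos θ = 7/25, sin θ = 24/25: (-3, 1) → (-9/5, -13/5)
T2 rotate counter-clockwise with cos θ = -12/13, sin θ = 5/13: (-9/5, -13/5) → (173/65, 111/65)
T3 translate by (2, 5): (173/65, 111/65) → (303/65, 436/65)
T4 translate by (0, -1): (303/65, 436/65) → (303/65, 371/65)
T5 translate by (-6, 6): (303/65, 371/65) → (-87/65, 761/65)

T(p) = (-87/65, 761/65)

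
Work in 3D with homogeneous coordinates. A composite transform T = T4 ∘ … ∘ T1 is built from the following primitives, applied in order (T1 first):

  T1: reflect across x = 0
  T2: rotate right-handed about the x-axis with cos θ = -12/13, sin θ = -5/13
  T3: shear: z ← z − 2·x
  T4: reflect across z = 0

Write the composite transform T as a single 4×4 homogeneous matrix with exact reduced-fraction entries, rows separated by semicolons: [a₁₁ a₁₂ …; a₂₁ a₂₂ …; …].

T1 = [-1 0 0 0; 0 1 0 0; 0 0 1 0; 0 0 0 1]
T2·T1 = [-1 0 0 0; 0 -12/13 5/13 0; 0 -5/13 -12/13 0; 0 0 0 1]
T3·…·T1 = [-1 0 0 0; 0 -12/13 5/13 0; 2 -5/13 -12/13 0; 0 0 0 1]
T4·…·T1 = [-1 0 0 0; 0 -12/13 5/13 0; -2 5/13 12/13 0; 0 0 0 1]

T = [-1 0 0 0; 0 -12/13 5/13 0; -2 5/13 12/13 0; 0 0 0 1]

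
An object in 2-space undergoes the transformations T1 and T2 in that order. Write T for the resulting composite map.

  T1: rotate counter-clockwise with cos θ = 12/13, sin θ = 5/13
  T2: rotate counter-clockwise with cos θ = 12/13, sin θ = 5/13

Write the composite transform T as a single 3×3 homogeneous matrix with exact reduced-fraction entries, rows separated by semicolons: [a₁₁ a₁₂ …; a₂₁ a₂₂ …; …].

T = [119/169 -120/169 0; 120/169 119/169 0; 0 0 1]

T1 = [12/13 -5/13 0; 5/13 12/13 0; 0 0 1]
T2·T1 = [119/169 -120/169 0; 120/169 119/169 0; 0 0 1]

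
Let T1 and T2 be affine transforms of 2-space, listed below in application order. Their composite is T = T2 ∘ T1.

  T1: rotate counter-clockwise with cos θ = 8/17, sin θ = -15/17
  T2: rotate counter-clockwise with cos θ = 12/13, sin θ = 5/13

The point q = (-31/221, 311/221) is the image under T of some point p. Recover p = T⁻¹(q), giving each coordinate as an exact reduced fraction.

p = (-1, 1)

T1 = [8/17 15/17 0; -15/17 8/17 0; 0 0 1]
T2·T1 = [171/221 140/221 0; -140/221 171/221 0; 0 0 1]
det M = 1; M⁻¹ = [171/221 -140/221 0; 140/221 171/221 0; 0 0 1]
M⁻¹ · (-31/221, 311/221)ᵀ = (-1, 1)ᵀ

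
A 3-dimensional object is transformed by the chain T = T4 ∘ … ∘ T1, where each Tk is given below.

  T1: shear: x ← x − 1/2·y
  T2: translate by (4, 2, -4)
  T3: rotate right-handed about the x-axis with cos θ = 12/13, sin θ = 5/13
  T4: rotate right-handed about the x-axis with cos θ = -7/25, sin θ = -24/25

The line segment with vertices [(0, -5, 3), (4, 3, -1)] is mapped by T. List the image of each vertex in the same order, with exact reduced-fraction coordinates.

T1 shear: x ← x − 1/2·y: (0, -5, 3) → (5/2, -5, 3); (4, 3, -1) → (5/2, 3, -1)
T2 translate by (4, 2, -4): (5/2, -5, 3) → (13/2, -3, -1); (5/2, 3, -1) → (13/2, 5, -5)
T3 rotate right-handed about the x-axis with cos θ = 12/13, sin θ = 5/13: (13/2, -3, -1) → (13/2, -31/13, -27/13); (13/2, 5, -5) → (13/2, 85/13, -35/13)
T4 rotate right-handed about the x-axis with cos θ = -7/25, sin θ = -24/25: (13/2, -31/13, -27/13) → (13/2, -431/325, 933/325); (13/2, 85/13, -35/13) → (13/2, -287/65, -359/65)

image vertices: (13/2, -431/325, 933/325), (13/2, -287/65, -359/65)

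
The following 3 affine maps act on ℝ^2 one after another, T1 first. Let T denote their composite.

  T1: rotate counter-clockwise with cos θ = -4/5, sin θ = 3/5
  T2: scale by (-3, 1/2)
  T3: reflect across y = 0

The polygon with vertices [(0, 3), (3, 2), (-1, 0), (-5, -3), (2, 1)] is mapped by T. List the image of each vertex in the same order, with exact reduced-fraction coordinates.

T1 rotate counter-clockwise with cos θ = -4/5, sin θ = 3/5: (0, 3) → (-9/5, -12/5); (3, 2) → (-18/5, 1/5); (-1, 0) → (4/5, -3/5); (-5, -3) → (29/5, -3/5); (2, 1) → (-11/5, 2/5)
T2 scale by (-3, 1/2): (-9/5, -12/5) → (27/5, -6/5); (-18/5, 1/5) → (54/5, 1/10); (4/5, -3/5) → (-12/5, -3/10); (29/5, -3/5) → (-87/5, -3/10); (-11/5, 2/5) → (33/5, 1/5)
T3 reflect across y = 0: (27/5, -6/5) → (27/5, 6/5); (54/5, 1/10) → (54/5, -1/10); (-12/5, -3/10) → (-12/5, 3/10); (-87/5, -3/10) → (-87/5, 3/10); (33/5, 1/5) → (33/5, -1/5)

image vertices: (27/5, 6/5), (54/5, -1/10), (-12/5, 3/10), (-87/5, 3/10), (33/5, -1/5)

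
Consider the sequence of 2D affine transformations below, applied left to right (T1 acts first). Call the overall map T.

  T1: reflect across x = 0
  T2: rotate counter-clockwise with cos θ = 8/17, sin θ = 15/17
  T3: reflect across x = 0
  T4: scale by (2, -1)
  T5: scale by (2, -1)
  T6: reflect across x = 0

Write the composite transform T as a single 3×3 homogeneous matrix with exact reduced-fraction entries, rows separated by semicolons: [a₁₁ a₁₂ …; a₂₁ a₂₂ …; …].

T1 = [-1 0 0; 0 1 0; 0 0 1]
T2·T1 = [-8/17 -15/17 0; -15/17 8/17 0; 0 0 1]
T3·…·T1 = [8/17 15/17 0; -15/17 8/17 0; 0 0 1]
T4·…·T1 = [16/17 30/17 0; 15/17 -8/17 0; 0 0 1]
T5·…·T1 = [32/17 60/17 0; -15/17 8/17 0; 0 0 1]
T6·…·T1 = [-32/17 -60/17 0; -15/17 8/17 0; 0 0 1]

T = [-32/17 -60/17 0; -15/17 8/17 0; 0 0 1]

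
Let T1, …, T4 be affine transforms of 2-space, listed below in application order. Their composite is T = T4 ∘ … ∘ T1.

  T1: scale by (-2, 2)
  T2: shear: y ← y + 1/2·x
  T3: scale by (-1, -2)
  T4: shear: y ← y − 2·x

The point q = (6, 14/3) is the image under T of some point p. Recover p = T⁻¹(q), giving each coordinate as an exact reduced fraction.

T1 = [-2 0 0; 0 2 0; 0 0 1]
T2·T1 = [-2 0 0; -1 2 0; 0 0 1]
T3·…·T1 = [2 0 0; 2 -4 0; 0 0 1]
T4·…·T1 = [2 0 0; -2 -4 0; 0 0 1]
det M = -8; M⁻¹ = [1/2 0 0; -1/4 -1/4 0; 0 0 1]
M⁻¹ · (6, 14/3)ᵀ = (3, -8/3)ᵀ

p = (3, -8/3)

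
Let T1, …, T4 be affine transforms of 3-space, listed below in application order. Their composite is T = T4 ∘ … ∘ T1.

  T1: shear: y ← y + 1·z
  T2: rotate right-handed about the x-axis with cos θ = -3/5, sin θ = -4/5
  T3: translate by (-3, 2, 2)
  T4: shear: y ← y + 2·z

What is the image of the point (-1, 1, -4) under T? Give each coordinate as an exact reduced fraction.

T(p) = (-4, 71/5, 34/5)

T1 shear: y ← y + 1·z: (-1, 1, -4) → (-1, -3, -4)
T2 rotate right-handed about the x-axis with cos θ = -3/5, sin θ = -4/5: (-1, -3, -4) → (-1, -7/5, 24/5)
T3 translate by (-3, 2, 2): (-1, -7/5, 24/5) → (-4, 3/5, 34/5)
T4 shear: y ← y + 2·z: (-4, 3/5, 34/5) → (-4, 71/5, 34/5)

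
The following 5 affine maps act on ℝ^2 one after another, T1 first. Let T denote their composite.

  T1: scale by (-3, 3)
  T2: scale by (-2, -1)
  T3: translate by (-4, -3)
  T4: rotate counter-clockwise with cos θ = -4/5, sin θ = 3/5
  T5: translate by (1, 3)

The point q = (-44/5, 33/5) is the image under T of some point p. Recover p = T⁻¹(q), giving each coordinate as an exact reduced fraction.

T1 = [-3 0 0; 0 3 0; 0 0 1]
T2·T1 = [6 0 0; 0 -3 0; 0 0 1]
T3·…·T1 = [6 0 -4; 0 -3 -3; 0 0 1]
T4·…·T1 = [-24/5 9/5 5; 18/5 12/5 0; 0 0 1]
T5·…·T1 = [-24/5 9/5 6; 18/5 12/5 3; 0 0 1]
det M = -18; M⁻¹ = [-2/15 1/10 1/2; 1/5 4/15 -2; 0 0 1]
M⁻¹ · (-44/5, 33/5)ᵀ = (7/3, -2)ᵀ

p = (7/3, -2)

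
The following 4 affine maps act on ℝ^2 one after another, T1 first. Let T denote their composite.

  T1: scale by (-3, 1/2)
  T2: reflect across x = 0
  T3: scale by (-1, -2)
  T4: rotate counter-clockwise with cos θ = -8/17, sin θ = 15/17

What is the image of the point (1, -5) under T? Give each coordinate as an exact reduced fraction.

T(p) = (-3, -5)

T1 scale by (-3, 1/2): (1, -5) → (-3, -5/2)
T2 reflect across x = 0: (-3, -5/2) → (3, -5/2)
T3 scale by (-1, -2): (3, -5/2) → (-3, 5)
T4 rotate counter-clockwise with cos θ = -8/17, sin θ = 15/17: (-3, 5) → (-3, -5)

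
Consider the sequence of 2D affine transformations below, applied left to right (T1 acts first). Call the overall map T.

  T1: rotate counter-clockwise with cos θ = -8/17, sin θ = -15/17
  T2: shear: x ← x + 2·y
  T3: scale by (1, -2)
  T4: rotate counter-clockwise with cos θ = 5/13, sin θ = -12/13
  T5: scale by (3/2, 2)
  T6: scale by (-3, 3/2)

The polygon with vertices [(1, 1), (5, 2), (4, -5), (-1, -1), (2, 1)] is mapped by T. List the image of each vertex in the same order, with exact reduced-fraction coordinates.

image vertices: (-189/26, 2094/221), (-324/13, 9642/221), (135/26, 5892/221), (189/26, -2094/221), (-279/26, 3912/221)

T1 rotate counter-clockwise with cos θ = -8/17, sin θ = -15/17: (1, 1) → (7/17, -23/17); (5, 2) → (-10/17, -91/17); (4, -5) → (-107/17, -20/17); (-1, -1) → (-7/17, 23/17); (2, 1) → (-1/17, -38/17)
T2 shear: x ← x + 2·y: (7/17, -23/17) → (-39/17, -23/17); (-10/17, -91/17) → (-192/17, -91/17); (-107/17, -20/17) → (-147/17, -20/17); (-7/17, 23/17) → (39/17, 23/17); (-1/17, -38/17) → (-77/17, -38/17)
T3 scale by (1, -2): (-39/17, -23/17) → (-39/17, 46/17); (-192/17, -91/17) → (-192/17, 182/17); (-147/17, -20/17) → (-147/17, 40/17); (39/17, 23/17) → (39/17, -46/17); (-77/17, -38/17) → (-77/17, 76/17)
T4 rotate counter-clockwise with cos θ = 5/13, sin θ = -12/13: (-39/17, 46/17) → (21/13, 698/221); (-192/17, 182/17) → (72/13, 3214/221); (-147/17, 40/17) → (-15/13, 1964/221); (39/17, -46/17) → (-21/13, -698/221); (-77/17, 76/17) → (31/13, 1304/221)
T5 scale by (3/2, 2): (21/13, 698/221) → (63/26, 1396/221); (72/13, 3214/221) → (108/13, 6428/221); (-15/13, 1964/221) → (-45/26, 3928/221); (-21/13, -698/221) → (-63/26, -1396/221); (31/13, 1304/221) → (93/26, 2608/221)
T6 scale by (-3, 3/2): (63/26, 1396/221) → (-189/26, 2094/221); (108/13, 6428/221) → (-324/13, 9642/221); (-45/26, 3928/221) → (135/26, 5892/221); (-63/26, -1396/221) → (189/26, -2094/221); (93/26, 2608/221) → (-279/26, 3912/221)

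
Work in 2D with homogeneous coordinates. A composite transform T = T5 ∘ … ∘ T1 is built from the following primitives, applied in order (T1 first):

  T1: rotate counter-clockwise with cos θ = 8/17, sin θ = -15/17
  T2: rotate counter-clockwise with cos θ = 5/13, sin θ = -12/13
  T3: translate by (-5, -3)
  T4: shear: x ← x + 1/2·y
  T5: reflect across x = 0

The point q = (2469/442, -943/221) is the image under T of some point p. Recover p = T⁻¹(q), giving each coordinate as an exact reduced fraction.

T1 = [8/17 15/17 0; -15/17 8/17 0; 0 0 1]
T2·T1 = [-140/221 171/221 0; -171/221 -140/221 0; 0 0 1]
T3·…·T1 = [-140/221 171/221 -5; -171/221 -140/221 -3; 0 0 1]
T4·…·T1 = [-451/442 101/221 -13/2; -171/221 -140/221 -3; 0 0 1]
T5·…·T1 = [451/442 -101/221 13/2; -171/221 -140/221 -3; 0 0 1]
det M = -1; M⁻¹ = [140/221 -101/221 -1213/221; -171/221 -451/442 435/221; 0 0 1]
M⁻¹ · (2469/442, -943/221)ᵀ = (0, 2)ᵀ

p = (0, 2)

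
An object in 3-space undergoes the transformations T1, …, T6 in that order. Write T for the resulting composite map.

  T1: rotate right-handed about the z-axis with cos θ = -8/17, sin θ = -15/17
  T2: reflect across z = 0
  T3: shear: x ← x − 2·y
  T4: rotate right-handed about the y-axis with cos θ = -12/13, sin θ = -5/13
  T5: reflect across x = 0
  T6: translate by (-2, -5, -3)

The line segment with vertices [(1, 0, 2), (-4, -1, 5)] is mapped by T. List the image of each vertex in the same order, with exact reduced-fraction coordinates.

image vertices: (-348/221, -100/17, -145/221), (-135/13, -1, -14/13)

T1 rotate right-handed about the z-axis with cos θ = -8/17, sin θ = -15/17: (1, 0, 2) → (-8/17, -15/17, 2); (-4, -1, 5) → (1, 4, 5)
T2 reflect across z = 0: (-8/17, -15/17, 2) → (-8/17, -15/17, -2); (1, 4, 5) → (1, 4, -5)
T3 shear: x ← x − 2·y: (-8/17, -15/17, -2) → (22/17, -15/17, -2); (1, 4, -5) → (-7, 4, -5)
T4 rotate right-handed about the y-axis with cos θ = -12/13, sin θ = -5/13: (22/17, -15/17, -2) → (-94/221, -15/17, 518/221); (-7, 4, -5) → (109/13, 4, 25/13)
T5 reflect across x = 0: (-94/221, -15/17, 518/221) → (94/221, -15/17, 518/221); (109/13, 4, 25/13) → (-109/13, 4, 25/13)
T6 translate by (-2, -5, -3): (94/221, -15/17, 518/221) → (-348/221, -100/17, -145/221); (-109/13, 4, 25/13) → (-135/13, -1, -14/13)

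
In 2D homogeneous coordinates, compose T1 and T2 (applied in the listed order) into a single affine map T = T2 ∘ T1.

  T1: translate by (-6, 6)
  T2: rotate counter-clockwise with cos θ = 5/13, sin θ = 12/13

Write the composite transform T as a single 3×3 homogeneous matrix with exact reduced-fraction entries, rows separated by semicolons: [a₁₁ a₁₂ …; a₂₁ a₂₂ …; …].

T1 = [1 0 -6; 0 1 6; 0 0 1]
T2·T1 = [5/13 -12/13 -102/13; 12/13 5/13 -42/13; 0 0 1]

T = [5/13 -12/13 -102/13; 12/13 5/13 -42/13; 0 0 1]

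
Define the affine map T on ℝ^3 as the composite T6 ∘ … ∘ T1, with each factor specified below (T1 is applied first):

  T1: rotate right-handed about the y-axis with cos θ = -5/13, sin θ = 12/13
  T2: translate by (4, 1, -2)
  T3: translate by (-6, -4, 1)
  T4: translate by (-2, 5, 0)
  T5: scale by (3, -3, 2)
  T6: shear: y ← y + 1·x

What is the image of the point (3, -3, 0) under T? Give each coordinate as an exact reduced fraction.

T(p) = (-201/13, -162/13, -98/13)

T1 rotate right-handed about the y-axis with cos θ = -5/13, sin θ = 12/13: (3, -3, 0) → (-15/13, -3, -36/13)
T2 translate by (4, 1, -2): (-15/13, -3, -36/13) → (37/13, -2, -62/13)
T3 translate by (-6, -4, 1): (37/13, -2, -62/13) → (-41/13, -6, -49/13)
T4 translate by (-2, 5, 0): (-41/13, -6, -49/13) → (-67/13, -1, -49/13)
T5 scale by (3, -3, 2): (-67/13, -1, -49/13) → (-201/13, 3, -98/13)
T6 shear: y ← y + 1·x: (-201/13, 3, -98/13) → (-201/13, -162/13, -98/13)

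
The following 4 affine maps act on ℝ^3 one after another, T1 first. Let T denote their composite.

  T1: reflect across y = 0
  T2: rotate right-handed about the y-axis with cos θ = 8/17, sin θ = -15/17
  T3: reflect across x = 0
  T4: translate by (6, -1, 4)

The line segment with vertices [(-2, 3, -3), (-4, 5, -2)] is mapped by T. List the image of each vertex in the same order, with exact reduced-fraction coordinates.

T1 reflect across y = 0: (-2, 3, -3) → (-2, -3, -3); (-4, 5, -2) → (-4, -5, -2)
T2 rotate right-handed about the y-axis with cos θ = 8/17, sin θ = -15/17: (-2, -3, -3) → (29/17, -3, -54/17); (-4, -5, -2) → (-2/17, -5, -76/17)
T3 reflect across x = 0: (29/17, -3, -54/17) → (-29/17, -3, -54/17); (-2/17, -5, -76/17) → (2/17, -5, -76/17)
T4 translate by (6, -1, 4): (-29/17, -3, -54/17) → (73/17, -4, 14/17); (2/17, -5, -76/17) → (104/17, -6, -8/17)

image vertices: (73/17, -4, 14/17), (104/17, -6, -8/17)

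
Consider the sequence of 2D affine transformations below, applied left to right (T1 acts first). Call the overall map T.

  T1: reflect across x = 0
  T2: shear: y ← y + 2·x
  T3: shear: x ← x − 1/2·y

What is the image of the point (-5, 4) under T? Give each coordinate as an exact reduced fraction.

T(p) = (-2, 14)

T1 reflect across x = 0: (-5, 4) → (5, 4)
T2 shear: y ← y + 2·x: (5, 4) → (5, 14)
T3 shear: x ← x − 1/2·y: (5, 14) → (-2, 14)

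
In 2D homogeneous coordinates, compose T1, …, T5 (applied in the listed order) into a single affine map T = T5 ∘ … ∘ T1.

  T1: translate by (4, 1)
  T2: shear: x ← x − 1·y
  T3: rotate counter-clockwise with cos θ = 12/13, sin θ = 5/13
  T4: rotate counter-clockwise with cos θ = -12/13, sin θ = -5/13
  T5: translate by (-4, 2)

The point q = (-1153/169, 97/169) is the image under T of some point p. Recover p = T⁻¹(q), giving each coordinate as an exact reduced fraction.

p = (-2, -2)

T1 = [1 0 4; 0 1 1; 0 0 1]
T2·T1 = [1 -1 3; 0 1 1; 0 0 1]
T3·…·T1 = [12/13 -17/13 31/13; 5/13 7/13 27/13; 0 0 1]
T4·…·T1 = [-119/169 239/169 -237/169; -120/169 1/169 -479/169; 0 0 1]
T5·…·T1 = [-119/169 239/169 -913/169; -120/169 1/169 -141/169; 0 0 1]
det M = 1; M⁻¹ = [1/169 -239/169 -194/169; 120/169 -119/169 549/169; 0 0 1]
M⁻¹ · (-1153/169, 97/169)ᵀ = (-2, -2)ᵀ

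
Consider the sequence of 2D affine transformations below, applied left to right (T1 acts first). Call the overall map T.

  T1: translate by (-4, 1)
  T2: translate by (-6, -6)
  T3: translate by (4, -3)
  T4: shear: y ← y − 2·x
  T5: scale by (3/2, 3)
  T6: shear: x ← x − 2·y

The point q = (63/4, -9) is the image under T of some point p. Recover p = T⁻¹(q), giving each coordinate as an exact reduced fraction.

T1 = [1 0 -4; 0 1 1; 0 0 1]
T2·T1 = [1 0 -10; 0 1 -5; 0 0 1]
T3·…·T1 = [1 0 -6; 0 1 -8; 0 0 1]
T4·…·T1 = [1 0 -6; -2 1 4; 0 0 1]
T5·…·T1 = [3/2 0 -9; -6 3 12; 0 0 1]
T6·…·T1 = [27/2 -6 -33; -6 3 12; 0 0 1]
det M = 9/2; M⁻¹ = [2/3 4/3 6; 4/3 3 8; 0 0 1]
M⁻¹ · (63/4, -9)ᵀ = (9/2, 2)ᵀ

p = (9/2, 2)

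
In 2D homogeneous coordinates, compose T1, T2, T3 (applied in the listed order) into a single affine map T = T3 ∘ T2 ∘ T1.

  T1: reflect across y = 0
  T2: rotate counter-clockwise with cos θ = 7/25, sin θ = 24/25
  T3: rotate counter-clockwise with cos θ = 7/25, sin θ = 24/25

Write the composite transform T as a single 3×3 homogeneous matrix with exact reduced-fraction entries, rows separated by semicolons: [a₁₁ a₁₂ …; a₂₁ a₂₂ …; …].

T1 = [1 0 0; 0 -1 0; 0 0 1]
T2·T1 = [7/25 24/25 0; 24/25 -7/25 0; 0 0 1]
T3·…·T1 = [-527/625 336/625 0; 336/625 527/625 0; 0 0 1]

T = [-527/625 336/625 0; 336/625 527/625 0; 0 0 1]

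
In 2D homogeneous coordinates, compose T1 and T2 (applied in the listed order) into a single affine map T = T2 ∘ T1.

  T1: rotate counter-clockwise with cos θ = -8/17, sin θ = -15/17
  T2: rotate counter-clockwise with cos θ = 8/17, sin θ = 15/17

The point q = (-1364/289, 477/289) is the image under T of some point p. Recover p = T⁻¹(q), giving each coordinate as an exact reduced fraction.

p = (-4, -3)

T1 = [-8/17 15/17 0; -15/17 -8/17 0; 0 0 1]
T2·T1 = [161/289 240/289 0; -240/289 161/289 0; 0 0 1]
det M = 1; M⁻¹ = [161/289 -240/289 0; 240/289 161/289 0; 0 0 1]
M⁻¹ · (-1364/289, 477/289)ᵀ = (-4, -3)ᵀ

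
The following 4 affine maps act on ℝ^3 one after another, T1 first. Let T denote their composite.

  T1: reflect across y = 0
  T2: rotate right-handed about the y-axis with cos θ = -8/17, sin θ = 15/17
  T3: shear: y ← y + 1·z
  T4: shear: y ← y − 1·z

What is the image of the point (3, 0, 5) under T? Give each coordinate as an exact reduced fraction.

T(p) = (3, 0, -5)

T1 reflect across y = 0: (3, 0, 5) → (3, 0, 5)
T2 rotate right-handed about the y-axis with cos θ = -8/17, sin θ = 15/17: (3, 0, 5) → (3, 0, -5)
T3 shear: y ← y + 1·z: (3, 0, -5) → (3, -5, -5)
T4 shear: y ← y − 1·z: (3, -5, -5) → (3, 0, -5)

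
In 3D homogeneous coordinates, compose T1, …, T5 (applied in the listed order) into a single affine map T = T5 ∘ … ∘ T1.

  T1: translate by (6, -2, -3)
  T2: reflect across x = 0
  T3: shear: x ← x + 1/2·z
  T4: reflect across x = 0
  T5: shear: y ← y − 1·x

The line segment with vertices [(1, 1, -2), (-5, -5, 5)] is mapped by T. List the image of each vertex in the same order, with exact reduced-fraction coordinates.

image vertices: (19/2, -21/2, -5), (0, -7, 2)

T1 translate by (6, -2, -3): (1, 1, -2) → (7, -1, -5); (-5, -5, 5) → (1, -7, 2)
T2 reflect across x = 0: (7, -1, -5) → (-7, -1, -5); (1, -7, 2) → (-1, -7, 2)
T3 shear: x ← x + 1/2·z: (-7, -1, -5) → (-19/2, -1, -5); (-1, -7, 2) → (0, -7, 2)
T4 reflect across x = 0: (-19/2, -1, -5) → (19/2, -1, -5); (0, -7, 2) → (0, -7, 2)
T5 shear: y ← y − 1·x: (19/2, -1, -5) → (19/2, -21/2, -5); (0, -7, 2) → (0, -7, 2)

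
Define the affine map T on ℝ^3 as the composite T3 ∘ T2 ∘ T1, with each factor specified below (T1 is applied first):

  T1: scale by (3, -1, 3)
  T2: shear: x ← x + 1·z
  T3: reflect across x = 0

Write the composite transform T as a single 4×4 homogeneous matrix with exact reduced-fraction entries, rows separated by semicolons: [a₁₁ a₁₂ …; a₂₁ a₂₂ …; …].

T1 = [3 0 0 0; 0 -1 0 0; 0 0 3 0; 0 0 0 1]
T2·T1 = [3 0 3 0; 0 -1 0 0; 0 0 3 0; 0 0 0 1]
T3·…·T1 = [-3 0 -3 0; 0 -1 0 0; 0 0 3 0; 0 0 0 1]

T = [-3 0 -3 0; 0 -1 0 0; 0 0 3 0; 0 0 0 1]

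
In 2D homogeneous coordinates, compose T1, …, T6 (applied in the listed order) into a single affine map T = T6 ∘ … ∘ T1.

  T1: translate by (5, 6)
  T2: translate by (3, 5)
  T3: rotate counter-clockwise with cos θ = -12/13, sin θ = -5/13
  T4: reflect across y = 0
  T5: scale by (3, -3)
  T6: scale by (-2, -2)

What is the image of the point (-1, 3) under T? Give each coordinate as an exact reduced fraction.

T(p) = (84/13, 1218/13)

T1 translate by (5, 6): (-1, 3) → (4, 9)
T2 translate by (3, 5): (4, 9) → (7, 14)
T3 rotate counter-clockwise with cos θ = -12/13, sin θ = -5/13: (7, 14) → (-14/13, -203/13)
T4 reflect across y = 0: (-14/13, -203/13) → (-14/13, 203/13)
T5 scale by (3, -3): (-14/13, 203/13) → (-42/13, -609/13)
T6 scale by (-2, -2): (-42/13, -609/13) → (84/13, 1218/13)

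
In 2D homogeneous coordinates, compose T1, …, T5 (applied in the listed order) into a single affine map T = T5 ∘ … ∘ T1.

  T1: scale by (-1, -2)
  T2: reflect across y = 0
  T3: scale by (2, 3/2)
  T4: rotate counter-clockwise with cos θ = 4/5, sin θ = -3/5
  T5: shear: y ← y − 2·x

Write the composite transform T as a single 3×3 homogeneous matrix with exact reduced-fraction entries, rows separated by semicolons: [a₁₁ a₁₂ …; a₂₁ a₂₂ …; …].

T = [-8/5 9/5 0; 22/5 -6/5 0; 0 0 1]

T1 = [-1 0 0; 0 -2 0; 0 0 1]
T2·T1 = [-1 0 0; 0 2 0; 0 0 1]
T3·…·T1 = [-2 0 0; 0 3 0; 0 0 1]
T4·…·T1 = [-8/5 9/5 0; 6/5 12/5 0; 0 0 1]
T5·…·T1 = [-8/5 9/5 0; 22/5 -6/5 0; 0 0 1]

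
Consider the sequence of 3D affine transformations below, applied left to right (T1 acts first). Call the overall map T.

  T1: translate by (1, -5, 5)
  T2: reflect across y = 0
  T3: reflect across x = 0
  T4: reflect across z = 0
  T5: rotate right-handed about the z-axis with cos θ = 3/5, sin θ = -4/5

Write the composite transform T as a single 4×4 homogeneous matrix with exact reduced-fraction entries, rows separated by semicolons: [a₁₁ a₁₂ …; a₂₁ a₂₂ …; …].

T1 = [1 0 0 1; 0 1 0 -5; 0 0 1 5; 0 0 0 1]
T2·T1 = [1 0 0 1; 0 -1 0 5; 0 0 1 5; 0 0 0 1]
T3·…·T1 = [-1 0 0 -1; 0 -1 0 5; 0 0 1 5; 0 0 0 1]
T4·…·T1 = [-1 0 0 -1; 0 -1 0 5; 0 0 -1 -5; 0 0 0 1]
T5·…·T1 = [-3/5 -4/5 0 17/5; 4/5 -3/5 0 19/5; 0 0 -1 -5; 0 0 0 1]

T = [-3/5 -4/5 0 17/5; 4/5 -3/5 0 19/5; 0 0 -1 -5; 0 0 0 1]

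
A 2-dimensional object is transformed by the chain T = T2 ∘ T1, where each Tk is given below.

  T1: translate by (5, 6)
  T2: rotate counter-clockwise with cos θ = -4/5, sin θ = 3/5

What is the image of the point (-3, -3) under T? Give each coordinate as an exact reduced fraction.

T(p) = (-17/5, -6/5)

T1 translate by (5, 6): (-3, -3) → (2, 3)
T2 rotate counter-clockwise with cos θ = -4/5, sin θ = 3/5: (2, 3) → (-17/5, -6/5)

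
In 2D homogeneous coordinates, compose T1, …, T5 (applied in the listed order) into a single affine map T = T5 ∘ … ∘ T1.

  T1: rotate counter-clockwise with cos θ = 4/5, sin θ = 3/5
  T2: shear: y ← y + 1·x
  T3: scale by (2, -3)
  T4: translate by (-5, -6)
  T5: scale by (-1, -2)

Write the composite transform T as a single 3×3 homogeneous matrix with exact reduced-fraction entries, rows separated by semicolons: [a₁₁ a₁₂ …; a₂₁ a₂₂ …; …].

T = [-8/5 6/5 5; 42/5 6/5 12; 0 0 1]

T1 = [4/5 -3/5 0; 3/5 4/5 0; 0 0 1]
T2·T1 = [4/5 -3/5 0; 7/5 1/5 0; 0 0 1]
T3·…·T1 = [8/5 -6/5 0; -21/5 -3/5 0; 0 0 1]
T4·…·T1 = [8/5 -6/5 -5; -21/5 -3/5 -6; 0 0 1]
T5·…·T1 = [-8/5 6/5 5; 42/5 6/5 12; 0 0 1]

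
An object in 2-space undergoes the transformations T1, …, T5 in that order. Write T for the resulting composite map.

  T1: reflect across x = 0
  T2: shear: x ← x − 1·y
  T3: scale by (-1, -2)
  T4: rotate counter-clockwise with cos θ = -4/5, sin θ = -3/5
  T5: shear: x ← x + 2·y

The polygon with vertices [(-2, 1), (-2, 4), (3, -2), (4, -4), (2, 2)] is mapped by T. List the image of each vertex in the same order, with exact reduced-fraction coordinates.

image vertices: (4, 11/5), (4, 26/5), (-6, -19/5), (-8, -32/5), (-4, 4/5)

T1 reflect across x = 0: (-2, 1) → (2, 1); (-2, 4) → (2, 4); (3, -2) → (-3, -2); (4, -4) → (-4, -4); (2, 2) → (-2, 2)
T2 shear: x ← x − 1·y: (2, 1) → (1, 1); (2, 4) → (-2, 4); (-3, -2) → (-1, -2); (-4, -4) → (0, -4); (-2, 2) → (-4, 2)
T3 scale by (-1, -2): (1, 1) → (-1, -2); (-2, 4) → (2, -8); (-1, -2) → (1, 4); (0, -4) → (0, 8); (-4, 2) → (4, -4)
T4 rotate counter-clockwise with cos θ = -4/5, sin θ = -3/5: (-1, -2) → (-2/5, 11/5); (2, -8) → (-32/5, 26/5); (1, 4) → (8/5, -19/5); (0, 8) → (24/5, -32/5); (4, -4) → (-28/5, 4/5)
T5 shear: x ← x + 2·y: (-2/5, 11/5) → (4, 11/5); (-32/5, 26/5) → (4, 26/5); (8/5, -19/5) → (-6, -19/5); (24/5, -32/5) → (-8, -32/5); (-28/5, 4/5) → (-4, 4/5)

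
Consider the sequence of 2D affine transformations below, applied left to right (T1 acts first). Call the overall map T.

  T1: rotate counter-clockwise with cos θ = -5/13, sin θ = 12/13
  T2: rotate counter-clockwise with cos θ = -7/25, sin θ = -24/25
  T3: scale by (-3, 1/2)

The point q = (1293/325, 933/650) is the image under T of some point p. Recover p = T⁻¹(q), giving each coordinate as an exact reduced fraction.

T1 = [-5/13 -12/13 0; 12/13 -5/13 0; 0 0 1]
T2·T1 = [323/325 -36/325 0; 36/325 323/325 0; 0 0 1]
T3·…·T1 = [-969/325 108/325 0; 18/325 323/650 0; 0 0 1]
det M = -3/2; M⁻¹ = [-323/975 72/325 0; 12/325 646/325 0; 0 0 1]
M⁻¹ · (1293/325, 933/650)ᵀ = (-1, 3)ᵀ

p = (-1, 3)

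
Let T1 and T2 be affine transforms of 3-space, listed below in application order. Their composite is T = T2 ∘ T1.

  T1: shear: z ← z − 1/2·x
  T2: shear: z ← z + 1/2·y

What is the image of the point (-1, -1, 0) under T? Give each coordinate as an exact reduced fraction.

T1 shear: z ← z − 1/2·x: (-1, -1, 0) → (-1, -1, 1/2)
T2 shear: z ← z + 1/2·y: (-1, -1, 1/2) → (-1, -1, 0)

T(p) = (-1, -1, 0)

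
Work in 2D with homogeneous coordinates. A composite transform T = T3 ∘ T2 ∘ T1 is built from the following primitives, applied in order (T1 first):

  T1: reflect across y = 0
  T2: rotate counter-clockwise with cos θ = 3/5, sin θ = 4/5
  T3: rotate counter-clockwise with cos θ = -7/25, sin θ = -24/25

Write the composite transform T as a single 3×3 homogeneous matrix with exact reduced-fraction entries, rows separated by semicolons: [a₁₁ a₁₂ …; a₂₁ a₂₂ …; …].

T = [3/5 -4/5 0; -4/5 -3/5 0; 0 0 1]

T1 = [1 0 0; 0 -1 0; 0 0 1]
T2·T1 = [3/5 4/5 0; 4/5 -3/5 0; 0 0 1]
T3·…·T1 = [3/5 -4/5 0; -4/5 -3/5 0; 0 0 1]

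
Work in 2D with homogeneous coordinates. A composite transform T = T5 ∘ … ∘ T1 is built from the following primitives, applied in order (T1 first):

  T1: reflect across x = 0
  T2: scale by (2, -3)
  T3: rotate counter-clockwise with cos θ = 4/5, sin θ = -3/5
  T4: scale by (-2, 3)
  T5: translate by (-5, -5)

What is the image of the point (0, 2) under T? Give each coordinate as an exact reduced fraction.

T(p) = (11/5, -97/5)

T1 reflect across x = 0: (0, 2) → (0, 2)
T2 scale by (2, -3): (0, 2) → (0, -6)
T3 rotate counter-clockwise with cos θ = 4/5, sin θ = -3/5: (0, -6) → (-18/5, -24/5)
T4 scale by (-2, 3): (-18/5, -24/5) → (36/5, -72/5)
T5 translate by (-5, -5): (36/5, -72/5) → (11/5, -97/5)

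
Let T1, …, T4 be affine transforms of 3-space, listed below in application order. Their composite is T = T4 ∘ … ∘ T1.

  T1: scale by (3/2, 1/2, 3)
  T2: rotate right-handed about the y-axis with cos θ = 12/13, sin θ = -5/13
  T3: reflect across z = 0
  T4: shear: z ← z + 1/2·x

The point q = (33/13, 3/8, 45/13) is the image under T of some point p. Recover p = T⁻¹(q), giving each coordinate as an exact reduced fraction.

T1 = [3/2 0 0 0; 0 1/2 0 0; 0 0 3 0; 0 0 0 1]
T2·T1 = [18/13 0 -15/13 0; 0 1/2 0 0; 15/26 0 36/13 0; 0 0 0 1]
T3·…·T1 = [18/13 0 -15/13 0; 0 1/2 0 0; -15/26 0 -36/13 0; 0 0 0 1]
T4·…·T1 = [18/13 0 -15/13 0; 0 1/2 0 0; 3/26 0 -87/26 0; 0 0 0 1]
det M = -9/4; M⁻¹ = [29/39 0 -10/39 0; 0 2 0 0; 1/39 0 -4/13 0; 0 0 0 1]
M⁻¹ · (33/13, 3/8, 45/13)ᵀ = (1, 3/4, -1)ᵀ

p = (1, 3/4, -1)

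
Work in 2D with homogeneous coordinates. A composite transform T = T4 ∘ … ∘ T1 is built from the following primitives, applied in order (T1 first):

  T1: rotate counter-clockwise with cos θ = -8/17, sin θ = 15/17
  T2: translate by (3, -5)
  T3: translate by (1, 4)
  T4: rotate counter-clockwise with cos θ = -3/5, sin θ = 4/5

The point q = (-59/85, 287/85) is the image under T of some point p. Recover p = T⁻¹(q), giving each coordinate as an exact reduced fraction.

T1 = [-8/17 -15/17 0; 15/17 -8/17 0; 0 0 1]
T2·T1 = [-8/17 -15/17 3; 15/17 -8/17 -5; 0 0 1]
T3·…·T1 = [-8/17 -15/17 4; 15/17 -8/17 -1; 0 0 1]
T4·…·T1 = [-36/85 77/85 -8/5; -77/85 -36/85 19/5; 0 0 1]
det M = 1; M⁻¹ = [-36/85 -77/85 47/17; 77/85 -36/85 52/17; 0 0 1]
M⁻¹ · (-59/85, 287/85)ᵀ = (0, 1)ᵀ

p = (0, 1)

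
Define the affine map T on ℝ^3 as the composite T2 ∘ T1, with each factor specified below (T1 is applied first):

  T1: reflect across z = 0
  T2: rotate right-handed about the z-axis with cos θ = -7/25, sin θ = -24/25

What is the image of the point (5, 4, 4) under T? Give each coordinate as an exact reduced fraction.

T1 reflect across z = 0: (5, 4, 4) → (5, 4, -4)
T2 rotate right-handed about the z-axis with cos θ = -7/25, sin θ = -24/25: (5, 4, -4) → (61/25, -148/25, -4)

T(p) = (61/25, -148/25, -4)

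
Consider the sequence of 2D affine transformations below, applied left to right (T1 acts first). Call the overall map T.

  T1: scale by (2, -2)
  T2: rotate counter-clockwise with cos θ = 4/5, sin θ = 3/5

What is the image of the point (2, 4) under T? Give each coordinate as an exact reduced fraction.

T1 scale by (2, -2): (2, 4) → (4, -8)
T2 rotate counter-clockwise with cos θ = 4/5, sin θ = 3/5: (4, -8) → (8, -4)

T(p) = (8, -4)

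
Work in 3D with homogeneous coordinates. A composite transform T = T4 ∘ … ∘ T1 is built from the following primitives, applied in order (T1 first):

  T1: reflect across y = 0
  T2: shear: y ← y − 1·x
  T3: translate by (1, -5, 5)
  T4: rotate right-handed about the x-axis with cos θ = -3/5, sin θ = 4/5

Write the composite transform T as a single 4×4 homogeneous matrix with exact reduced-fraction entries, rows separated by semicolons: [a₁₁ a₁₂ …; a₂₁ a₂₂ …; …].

T = [1 0 0 1; 3/5 3/5 -4/5 -1; -4/5 -4/5 -3/5 -7; 0 0 0 1]

T1 = [1 0 0 0; 0 -1 0 0; 0 0 1 0; 0 0 0 1]
T2·T1 = [1 0 0 0; -1 -1 0 0; 0 0 1 0; 0 0 0 1]
T3·…·T1 = [1 0 0 1; -1 -1 0 -5; 0 0 1 5; 0 0 0 1]
T4·…·T1 = [1 0 0 1; 3/5 3/5 -4/5 -1; -4/5 -4/5 -3/5 -7; 0 0 0 1]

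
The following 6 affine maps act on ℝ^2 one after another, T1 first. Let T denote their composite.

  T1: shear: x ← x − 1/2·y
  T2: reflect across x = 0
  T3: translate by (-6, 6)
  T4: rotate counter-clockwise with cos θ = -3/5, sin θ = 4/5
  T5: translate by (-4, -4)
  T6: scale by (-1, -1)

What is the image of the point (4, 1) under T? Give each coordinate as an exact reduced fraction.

T1 shear: x ← x − 1/2·y: (4, 1) → (7/2, 1)
T2 reflect across x = 0: (7/2, 1) → (-7/2, 1)
T3 translate by (-6, 6): (-7/2, 1) → (-19/2, 7)
T4 rotate counter-clockwise with cos θ = -3/5, sin θ = 4/5: (-19/2, 7) → (1/10, -59/5)
T5 translate by (-4, -4): (1/10, -59/5) → (-39/10, -79/5)
T6 scale by (-1, -1): (-39/10, -79/5) → (39/10, 79/5)

T(p) = (39/10, 79/5)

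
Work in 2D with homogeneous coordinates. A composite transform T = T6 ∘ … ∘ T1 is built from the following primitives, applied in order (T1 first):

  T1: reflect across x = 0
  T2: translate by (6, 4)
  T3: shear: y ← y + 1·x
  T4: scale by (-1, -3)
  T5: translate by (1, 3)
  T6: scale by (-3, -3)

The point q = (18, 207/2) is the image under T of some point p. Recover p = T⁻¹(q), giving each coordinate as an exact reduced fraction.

p = (-1, 3/2)

T1 = [-1 0 0; 0 1 0; 0 0 1]
T2·T1 = [-1 0 6; 0 1 4; 0 0 1]
T3·…·T1 = [-1 0 6; -1 1 10; 0 0 1]
T4·…·T1 = [1 0 -6; 3 -3 -30; 0 0 1]
T5·…·T1 = [1 0 -5; 3 -3 -27; 0 0 1]
T6·…·T1 = [-3 0 15; -9 9 81; 0 0 1]
det M = -27; M⁻¹ = [-1/3 0 5; -1/3 1/9 -4; 0 0 1]
M⁻¹ · (18, 207/2)ᵀ = (-1, 3/2)ᵀ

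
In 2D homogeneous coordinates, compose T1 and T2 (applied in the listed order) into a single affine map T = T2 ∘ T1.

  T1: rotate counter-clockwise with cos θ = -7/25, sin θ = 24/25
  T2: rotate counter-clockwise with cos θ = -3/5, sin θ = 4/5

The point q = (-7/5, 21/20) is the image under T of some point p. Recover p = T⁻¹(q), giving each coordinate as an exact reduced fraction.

T1 = [-7/25 -24/25 0; 24/25 -7/25 0; 0 0 1]
T2·T1 = [-3/5 4/5 0; -4/5 -3/5 0; 0 0 1]
det M = 1; M⁻¹ = [-3/5 -4/5 0; 4/5 -3/5 0; 0 0 1]
M⁻¹ · (-7/5, 21/20)ᵀ = (0, -7/4)ᵀ

p = (0, -7/4)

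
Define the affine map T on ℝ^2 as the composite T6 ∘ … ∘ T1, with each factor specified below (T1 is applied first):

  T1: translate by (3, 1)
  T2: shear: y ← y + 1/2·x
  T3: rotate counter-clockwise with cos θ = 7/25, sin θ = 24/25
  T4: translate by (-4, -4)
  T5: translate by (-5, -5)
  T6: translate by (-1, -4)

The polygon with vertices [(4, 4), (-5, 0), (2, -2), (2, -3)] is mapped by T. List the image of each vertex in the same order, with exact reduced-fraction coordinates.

T1 translate by (3, 1): (4, 4) → (7, 5); (-5, 0) → (-2, 1); (2, -2) → (5, -1); (2, -3) → (5, -2)
T2 shear: y ← y + 1/2·x: (7, 5) → (7, 17/2); (-2, 1) → (-2, 0); (5, -1) → (5, 3/2); (5, -2) → (5, 1/2)
T3 rotate counter-clockwise with cos θ = 7/25, sin θ = 24/25: (7, 17/2) → (-31/5, 91/10); (-2, 0) → (-14/25, -48/25); (5, 3/2) → (-1/25, 261/50); (5, 1/2) → (23/25, 247/50)
T4 translate by (-4, -4): (-31/5, 91/10) → (-51/5, 51/10); (-14/25, -48/25) → (-114/25, -148/25); (-1/25, 261/50) → (-101/25, 61/50); (23/25, 247/50) → (-77/25, 47/50)
T5 translate by (-5, -5): (-51/5, 51/10) → (-76/5, 1/10); (-114/25, -148/25) → (-239/25, -273/25); (-101/25, 61/50) → (-226/25, -189/50); (-77/25, 47/50) → (-202/25, -203/50)
T6 translate by (-1, -4): (-76/5, 1/10) → (-81/5, -39/10); (-239/25, -273/25) → (-264/25, -373/25); (-226/25, -189/50) → (-251/25, -389/50); (-202/25, -203/50) → (-227/25, -403/50)

image vertices: (-81/5, -39/10), (-264/25, -373/25), (-251/25, -389/50), (-227/25, -403/50)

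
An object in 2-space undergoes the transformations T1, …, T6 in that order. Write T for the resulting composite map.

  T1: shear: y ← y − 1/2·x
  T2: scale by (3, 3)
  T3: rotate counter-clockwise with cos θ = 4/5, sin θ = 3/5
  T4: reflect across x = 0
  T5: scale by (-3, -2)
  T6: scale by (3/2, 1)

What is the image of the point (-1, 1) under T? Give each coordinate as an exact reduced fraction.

T(p) = (-459/20, -18/5)

T1 shear: y ← y − 1/2·x: (-1, 1) → (-1, 3/2)
T2 scale by (3, 3): (-1, 3/2) → (-3, 9/2)
T3 rotate counter-clockwise with cos θ = 4/5, sin θ = 3/5: (-3, 9/2) → (-51/10, 9/5)
T4 reflect across x = 0: (-51/10, 9/5) → (51/10, 9/5)
T5 scale by (-3, -2): (51/10, 9/5) → (-153/10, -18/5)
T6 scale by (3/2, 1): (-153/10, -18/5) → (-459/20, -18/5)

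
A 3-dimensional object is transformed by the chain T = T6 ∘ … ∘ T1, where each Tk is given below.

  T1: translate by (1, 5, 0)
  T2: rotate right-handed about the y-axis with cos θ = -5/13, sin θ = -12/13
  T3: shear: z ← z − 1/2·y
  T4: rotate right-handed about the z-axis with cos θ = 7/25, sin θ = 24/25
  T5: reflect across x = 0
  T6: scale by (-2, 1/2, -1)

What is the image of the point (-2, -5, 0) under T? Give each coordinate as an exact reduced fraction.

T1 translate by (1, 5, 0): (-2, -5, 0) → (-1, 0, 0)
T2 rotate right-handed about the y-axis with cos θ = -5/13, sin θ = -12/13: (-1, 0, 0) → (5/13, 0, -12/13)
T3 shear: z ← z − 1/2·y: (5/13, 0, -12/13) → (5/13, 0, -12/13)
T4 rotate right-handed about the z-axis with cos θ = 7/25, sin θ = 24/25: (5/13, 0, -12/13) → (7/65, 24/65, -12/13)
T5 reflect across x = 0: (7/65, 24/65, -12/13) → (-7/65, 24/65, -12/13)
T6 scale by (-2, 1/2, -1): (-7/65, 24/65, -12/13) → (14/65, 12/65, 12/13)

T(p) = (14/65, 12/65, 12/13)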